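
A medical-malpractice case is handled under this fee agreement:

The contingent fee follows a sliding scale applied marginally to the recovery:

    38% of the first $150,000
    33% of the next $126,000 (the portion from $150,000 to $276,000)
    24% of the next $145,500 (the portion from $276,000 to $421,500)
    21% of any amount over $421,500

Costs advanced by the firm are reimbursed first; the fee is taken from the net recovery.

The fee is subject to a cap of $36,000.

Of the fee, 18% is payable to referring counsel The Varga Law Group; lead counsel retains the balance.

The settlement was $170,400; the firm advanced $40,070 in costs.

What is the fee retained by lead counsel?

$29,520.00

Fee base (net of costs): $170,400 − $40,070 = $130,330
First $130,330 at 38% = $49,525.40
$49,525.40 exceeds the $36,000 cap, so the fee is capped at $36,000.00.
Referral share: 18% of $36,000.00 = $6,480.00; lead counsel retains $36,000.00 − $6,480.00 = $29,520.00.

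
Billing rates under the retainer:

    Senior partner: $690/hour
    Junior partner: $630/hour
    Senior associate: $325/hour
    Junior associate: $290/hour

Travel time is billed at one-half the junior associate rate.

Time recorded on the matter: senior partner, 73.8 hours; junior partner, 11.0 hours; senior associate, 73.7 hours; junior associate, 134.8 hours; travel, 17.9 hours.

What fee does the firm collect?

Senior partner: 73.8 × $690 = $50,922.00
Junior partner: 11.0 × $630 = $6,930.00
Senior associate: 73.7 × $325 = $23,952.50
Junior associate: 134.8 × $290 = $39,092.00
Subtotal: $50,922.00 + $6,930.00 + $23,952.50 + $39,092.00 = $120,896.50
Travel: 17.9 × ($290 ÷ 2) = 17.9 × $145.00 = $2,595.50
Total: $120,896.50 + $2,595.50 = $123,492.00

$123,492.00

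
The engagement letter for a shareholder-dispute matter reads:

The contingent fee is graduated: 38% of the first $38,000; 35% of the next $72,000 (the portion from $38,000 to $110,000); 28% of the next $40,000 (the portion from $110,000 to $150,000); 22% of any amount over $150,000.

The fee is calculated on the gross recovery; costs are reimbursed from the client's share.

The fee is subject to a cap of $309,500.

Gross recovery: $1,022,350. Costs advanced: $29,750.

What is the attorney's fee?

$242,757.00

Fee base is the gross recovery, $1,022,350; costs are reimbursed separately.
First $38,000 at 38% = $14,440.00
Next $72,000 at 35% = $25,200.00
Next $40,000 at 28% = $11,200.00
Remaining $872,350 at 22% = $191,917.00
Fee: $14,440.00 + $25,200.00 + $11,200.00 + $191,917.00 = $242,757.00
$242,757.00 is under the $309,500 cap.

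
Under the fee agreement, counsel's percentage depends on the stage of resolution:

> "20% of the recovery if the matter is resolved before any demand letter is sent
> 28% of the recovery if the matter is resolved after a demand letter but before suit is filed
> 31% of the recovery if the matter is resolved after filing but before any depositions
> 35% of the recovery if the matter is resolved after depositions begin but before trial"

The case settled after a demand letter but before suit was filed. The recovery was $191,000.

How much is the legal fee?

$53,480.00

The matter settled after a demand letter but before suit was filed, so the 28% rate applies.
$191,000 × 28% = $53,480.00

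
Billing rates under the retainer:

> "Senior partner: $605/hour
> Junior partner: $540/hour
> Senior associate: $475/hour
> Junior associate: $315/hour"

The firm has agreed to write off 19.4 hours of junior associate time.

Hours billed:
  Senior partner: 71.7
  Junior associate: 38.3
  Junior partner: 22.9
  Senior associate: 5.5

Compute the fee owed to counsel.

$64,310.50

Senior partner: 71.7 × $605 = $43,378.50
Junior partner: 22.9 × $540 = $12,366.00
Senior associate: 5.5 × $475 = $2,612.50
Junior associate: 38.3 × $315 = $12,064.50
Subtotal: $70,421.50
Write-off: 19.4 × $315 = $6,111.00
Total: $70,421.50 − $6,111.00 = $64,310.50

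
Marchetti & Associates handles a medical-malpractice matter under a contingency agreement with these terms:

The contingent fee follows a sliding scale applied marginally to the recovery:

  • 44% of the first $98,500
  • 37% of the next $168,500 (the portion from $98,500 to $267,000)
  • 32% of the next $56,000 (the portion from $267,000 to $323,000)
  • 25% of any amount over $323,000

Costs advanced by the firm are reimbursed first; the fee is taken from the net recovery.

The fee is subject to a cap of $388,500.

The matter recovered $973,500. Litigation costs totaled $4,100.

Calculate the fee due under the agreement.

$285,205.00

Fee base (net of costs): $973,500 − $4,100 = $969,400
First $98,500 at 44% = $43,340.00
Next $168,500 at 37% = $62,345.00
Next $56,000 at 32% = $17,920.00
Remaining $646,400 at 25% = $161,600.00
Fee: $43,340.00 + $62,345.00 + $17,920.00 + $161,600.00 = $285,205.00
$285,205.00 is under the $388,500 cap.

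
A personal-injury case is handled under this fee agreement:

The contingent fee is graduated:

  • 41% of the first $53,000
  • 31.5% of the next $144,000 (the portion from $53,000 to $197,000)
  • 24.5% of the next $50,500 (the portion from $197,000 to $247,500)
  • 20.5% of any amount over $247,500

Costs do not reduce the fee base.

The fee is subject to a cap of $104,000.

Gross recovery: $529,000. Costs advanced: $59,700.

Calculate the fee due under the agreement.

Fee base is the gross recovery, $529,000; costs are reimbursed separately.
First $53,000 at 41% = $21,730.00
Next $144,000 at 31.5% = $45,360.00
Next $50,500 at 24.5% = $12,372.50
Remaining $281,500 at 20.5% = $57,707.50
Fee: $21,730.00 + $45,360.00 + $12,372.50 + $57,707.50 = $137,170.00
$137,170.00 exceeds the $104,000 cap, so the fee is capped at $104,000.00.

$104,000.00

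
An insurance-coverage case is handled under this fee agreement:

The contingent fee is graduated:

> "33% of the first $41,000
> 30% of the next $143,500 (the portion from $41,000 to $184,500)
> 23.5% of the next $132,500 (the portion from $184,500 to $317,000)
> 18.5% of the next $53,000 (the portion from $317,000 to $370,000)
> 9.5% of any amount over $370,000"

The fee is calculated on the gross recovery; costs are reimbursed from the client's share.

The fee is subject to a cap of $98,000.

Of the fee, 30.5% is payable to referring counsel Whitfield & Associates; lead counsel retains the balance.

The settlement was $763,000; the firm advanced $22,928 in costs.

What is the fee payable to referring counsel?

Fee base is the gross recovery, $763,000; costs are reimbursed separately.
First $41,000 at 33% = $13,530.00
Next $143,500 at 30% = $43,050.00
Next $132,500 at 23.5% = $31,137.50
Next $53,000 at 18.5% = $9,805.00
Remaining $393,000 at 9.5% = $37,335.00
Fee: $13,530.00 + $43,050.00 + $31,137.50 + $9,805.00 + $37,335.00 = $134,857.50
$134,857.50 exceeds the $98,000 cap, so the fee is capped at $98,000.00.
Referral share: 30.5% of $98,000.00 = $29,890.00; lead counsel retains $98,000.00 − $29,890.00 = $68,110.00.

$29,890.00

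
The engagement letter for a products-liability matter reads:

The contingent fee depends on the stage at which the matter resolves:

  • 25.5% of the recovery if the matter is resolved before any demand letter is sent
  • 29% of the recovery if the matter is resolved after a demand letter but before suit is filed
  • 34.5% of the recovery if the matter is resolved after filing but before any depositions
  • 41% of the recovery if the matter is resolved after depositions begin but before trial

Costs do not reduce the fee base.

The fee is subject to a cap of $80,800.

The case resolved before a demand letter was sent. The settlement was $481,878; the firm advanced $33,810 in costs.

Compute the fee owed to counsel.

Fee base is the gross recovery, $481,878; costs are reimbursed separately.
The matter resolved before a demand letter was sent, so the 25.5% rate applies.
$481,878 × 25.5% = $122,878.89
$122,878.89 exceeds the $80,800 cap, so the fee is capped at $80,800.00.

$80,800.00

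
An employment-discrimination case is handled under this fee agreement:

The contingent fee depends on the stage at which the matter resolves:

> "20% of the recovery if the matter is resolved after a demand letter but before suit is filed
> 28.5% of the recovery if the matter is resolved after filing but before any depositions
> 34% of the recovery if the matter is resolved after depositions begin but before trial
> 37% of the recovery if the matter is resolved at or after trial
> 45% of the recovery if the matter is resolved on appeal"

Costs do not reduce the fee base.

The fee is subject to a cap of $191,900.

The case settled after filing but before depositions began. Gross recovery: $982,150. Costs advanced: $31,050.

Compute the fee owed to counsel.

$191,900.00

Fee base is the gross recovery, $982,150; costs are reimbursed separately.
The matter settled after filing but before depositions began, so the 28.5% rate applies.
$982,150 × 28.5% = $279,912.75
$279,912.75 exceeds the $191,900 cap, so the fee is capped at $191,900.00.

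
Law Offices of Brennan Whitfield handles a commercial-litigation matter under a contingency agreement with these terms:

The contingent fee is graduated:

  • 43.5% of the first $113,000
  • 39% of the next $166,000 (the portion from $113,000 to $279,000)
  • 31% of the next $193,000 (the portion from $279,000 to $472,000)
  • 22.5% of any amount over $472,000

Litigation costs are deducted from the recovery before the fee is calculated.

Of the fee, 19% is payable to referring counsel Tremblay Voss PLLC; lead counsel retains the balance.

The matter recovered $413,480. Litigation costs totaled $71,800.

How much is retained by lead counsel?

Fee base (net of costs): $413,480 − $71,800 = $341,680
First $113,000 at 43.5% = $49,155.00
Next $166,000 at 39% = $64,740.00
Remaining $62,680 at 31% = $19,430.80
Fee: $49,155.00 + $64,740.00 + $19,430.80 = $133,325.80
Referral share: 19% of $133,325.80 = $25,331.90; lead counsel retains $133,325.80 − $25,331.90 = $107,993.90.

$107,993.90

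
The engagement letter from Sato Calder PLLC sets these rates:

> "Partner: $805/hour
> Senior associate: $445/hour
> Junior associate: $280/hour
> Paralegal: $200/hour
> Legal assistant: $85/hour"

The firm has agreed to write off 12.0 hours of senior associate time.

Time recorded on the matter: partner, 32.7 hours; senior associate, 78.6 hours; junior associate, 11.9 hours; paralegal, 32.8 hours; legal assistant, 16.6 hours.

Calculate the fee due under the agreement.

Partner: 32.7 × $805 = $26,323.50
Senior associate: 78.6 × $445 = $34,977.00
Junior associate: 11.9 × $280 = $3,332.00
Paralegal: 32.8 × $200 = $6,560.00
Legal assistant: 16.6 × $85 = $1,411.00
Subtotal: $72,603.50
Write-off: 12.0 × $445 = $5,340.00
Total: $72,603.50 − $5,340.00 = $67,263.50

$67,263.50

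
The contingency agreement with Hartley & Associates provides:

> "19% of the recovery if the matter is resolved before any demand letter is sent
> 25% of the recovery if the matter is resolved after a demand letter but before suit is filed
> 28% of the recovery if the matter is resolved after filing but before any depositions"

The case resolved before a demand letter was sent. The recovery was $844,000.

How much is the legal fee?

The matter resolved before a demand letter was sent, so the 19% rate applies.
$844,000 × 19% = $160,360.00

$160,360.00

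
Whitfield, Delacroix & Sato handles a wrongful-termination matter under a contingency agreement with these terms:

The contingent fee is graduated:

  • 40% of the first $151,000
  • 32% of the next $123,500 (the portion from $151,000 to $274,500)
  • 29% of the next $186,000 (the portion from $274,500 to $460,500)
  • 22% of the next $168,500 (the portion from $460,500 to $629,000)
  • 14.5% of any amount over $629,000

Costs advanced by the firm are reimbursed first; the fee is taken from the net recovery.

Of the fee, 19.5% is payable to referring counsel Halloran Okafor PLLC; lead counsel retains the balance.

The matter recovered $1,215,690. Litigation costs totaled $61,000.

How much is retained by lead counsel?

Fee base (net of costs): $1,215,690 − $61,000 = $1,154,690
First $151,000 at 40% = $60,400.00
Next $123,500 at 32% = $39,520.00
Next $186,000 at 29% = $53,940.00
Next $168,500 at 22% = $37,070.00
Remaining $525,690 at 14.5% = $76,225.05
Fee: $60,400.00 + $39,520.00 + $53,940.00 + $37,070.00 + $76,225.05 = $267,155.05
Referral share: 19.5% of $267,155.05 = $52,095.23; lead counsel retains $267,155.05 − $52,095.23 = $215,059.82.

$215,059.82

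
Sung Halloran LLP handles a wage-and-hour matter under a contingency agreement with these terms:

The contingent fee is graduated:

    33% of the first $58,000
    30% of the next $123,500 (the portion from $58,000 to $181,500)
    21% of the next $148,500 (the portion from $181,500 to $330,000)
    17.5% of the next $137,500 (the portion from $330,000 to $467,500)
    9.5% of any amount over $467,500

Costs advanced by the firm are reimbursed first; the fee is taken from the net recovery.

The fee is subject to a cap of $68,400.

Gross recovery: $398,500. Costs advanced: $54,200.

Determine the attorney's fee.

$68,400.00

Fee base (net of costs): $398,500 − $54,200 = $344,300
First $58,000 at 33% = $19,140.00
Next $123,500 at 30% = $37,050.00
Next $148,500 at 21% = $31,185.00
Remaining $14,300 at 17.5% = $2,502.50
Fee: $19,140.00 + $37,050.00 + $31,185.00 + $2,502.50 = $89,877.50
$89,877.50 exceeds the $68,400 cap, so the fee is capped at $68,400.00.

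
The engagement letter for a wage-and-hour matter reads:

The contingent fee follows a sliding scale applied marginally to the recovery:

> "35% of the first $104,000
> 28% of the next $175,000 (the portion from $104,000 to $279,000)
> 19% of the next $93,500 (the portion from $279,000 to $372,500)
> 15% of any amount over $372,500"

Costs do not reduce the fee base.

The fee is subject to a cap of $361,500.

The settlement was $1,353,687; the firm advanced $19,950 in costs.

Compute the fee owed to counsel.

$250,343.05

Fee base is the gross recovery, $1,353,687; costs are reimbursed separately.
First $104,000 at 35% = $36,400.00
Next $175,000 at 28% = $49,000.00
Next $93,500 at 19% = $17,765.00
Remaining $981,187 at 15% = $147,178.05
Fee: $36,400.00 + $49,000.00 + $17,765.00 + $147,178.05 = $250,343.05
$250,343.05 is under the $361,500 cap.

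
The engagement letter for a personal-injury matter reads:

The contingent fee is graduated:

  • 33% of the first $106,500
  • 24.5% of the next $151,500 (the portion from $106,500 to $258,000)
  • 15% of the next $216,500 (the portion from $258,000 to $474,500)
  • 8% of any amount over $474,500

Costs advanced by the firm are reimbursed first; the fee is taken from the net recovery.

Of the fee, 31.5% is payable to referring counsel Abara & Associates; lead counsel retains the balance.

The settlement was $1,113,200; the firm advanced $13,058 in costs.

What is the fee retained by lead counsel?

Fee base (net of costs): $1,113,200 − $13,058 = $1,100,142
First $106,500 at 33% = $35,145.00
Next $151,500 at 24.5% = $37,117.50
Next $216,500 at 15% = $32,475.00
Remaining $625,642 at 8% = $50,051.36
Fee: $35,145.00 + $37,117.50 + $32,475.00 + $50,051.36 = $154,788.86
Referral share: 31.5% of $154,788.86 = $48,758.49; lead counsel retains $154,788.86 − $48,758.49 = $106,030.37.

$106,030.37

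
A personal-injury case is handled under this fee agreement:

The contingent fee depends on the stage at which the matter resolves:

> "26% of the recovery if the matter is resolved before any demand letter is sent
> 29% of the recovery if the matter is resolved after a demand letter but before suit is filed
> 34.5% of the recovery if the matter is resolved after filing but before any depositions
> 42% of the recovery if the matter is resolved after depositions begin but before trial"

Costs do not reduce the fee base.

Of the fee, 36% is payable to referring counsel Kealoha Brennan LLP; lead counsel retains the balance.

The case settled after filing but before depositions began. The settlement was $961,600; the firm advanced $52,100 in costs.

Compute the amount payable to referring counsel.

Fee base is the gross recovery, $961,600; costs are reimbursed separately.
The matter settled after filing but before depositions began, so the 34.5% rate applies.
$961,600 × 34.5% = $331,752.00
Referral share: 36% of $331,752.00 = $119,430.72; lead counsel retains $331,752.00 − $119,430.72 = $212,321.28.

$119,430.72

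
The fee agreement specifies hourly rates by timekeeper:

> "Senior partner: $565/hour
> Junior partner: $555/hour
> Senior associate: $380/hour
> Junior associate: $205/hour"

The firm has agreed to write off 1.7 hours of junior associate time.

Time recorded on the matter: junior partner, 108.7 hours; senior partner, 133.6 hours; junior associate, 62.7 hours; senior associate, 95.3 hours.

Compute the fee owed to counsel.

Senior partner: 133.6 × $565 = $75,484.00
Junior partner: 108.7 × $555 = $60,328.50
Senior associate: 95.3 × $380 = $36,214.00
Junior associate: 62.7 × $205 = $12,853.50
Subtotal: $184,880.00
Write-off: 1.7 × $205 = $348.50
Total: $184,880.00 − $348.50 = $184,531.50

$184,531.50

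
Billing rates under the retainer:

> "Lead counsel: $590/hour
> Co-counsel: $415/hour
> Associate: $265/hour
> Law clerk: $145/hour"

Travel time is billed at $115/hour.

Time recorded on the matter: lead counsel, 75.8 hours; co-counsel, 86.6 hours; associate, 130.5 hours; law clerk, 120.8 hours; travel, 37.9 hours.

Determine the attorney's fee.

$137,118.00

Lead counsel: 75.8 × $590 = $44,722.00
Co-counsel: 86.6 × $415 = $35,939.00
Associate: 130.5 × $265 = $34,582.50
Law clerk: 120.8 × $145 = $17,516.00
Subtotal: $44,722.00 + $35,939.00 + $34,582.50 + $17,516.00 = $132,759.50
Travel: 37.9 × $115 = $4,358.50
Total: $132,759.50 + $4,358.50 = $137,118.00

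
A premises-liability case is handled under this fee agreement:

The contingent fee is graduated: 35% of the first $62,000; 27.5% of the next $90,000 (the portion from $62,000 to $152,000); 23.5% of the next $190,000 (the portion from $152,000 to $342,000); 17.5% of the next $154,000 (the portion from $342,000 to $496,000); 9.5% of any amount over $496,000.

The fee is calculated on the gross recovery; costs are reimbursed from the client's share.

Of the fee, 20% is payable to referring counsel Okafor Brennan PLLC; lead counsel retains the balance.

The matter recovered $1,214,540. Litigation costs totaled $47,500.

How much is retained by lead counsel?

$149,049.04

Fee base is the gross recovery, $1,214,540; costs are reimbursed separately.
First $62,000 at 35% = $21,700.00
Next $90,000 at 27.5% = $24,750.00
Next $190,000 at 23.5% = $44,650.00
Next $154,000 at 17.5% = $26,950.00
Remaining $718,540 at 9.5% = $68,261.30
Fee: $21,700.00 + $24,750.00 + $44,650.00 + $26,950.00 + $68,261.30 = $186,311.30
Referral share: 20% of $186,311.30 = $37,262.26; lead counsel retains $186,311.30 − $37,262.26 = $149,049.04.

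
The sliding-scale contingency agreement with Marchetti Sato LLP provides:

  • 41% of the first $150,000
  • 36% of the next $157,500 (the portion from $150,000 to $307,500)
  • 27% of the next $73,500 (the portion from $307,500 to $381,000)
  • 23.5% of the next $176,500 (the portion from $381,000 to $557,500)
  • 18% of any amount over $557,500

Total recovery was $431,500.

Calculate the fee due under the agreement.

First $150,000 at 41% = $61,500.00
Next $157,500 at 36% = $56,700.00
Next $73,500 at 27% = $19,845.00
Remaining $50,500 at 23.5% = $11,867.50
Fee: $61,500.00 + $56,700.00 + $19,845.00 + $11,867.50 = $149,912.50

$149,912.50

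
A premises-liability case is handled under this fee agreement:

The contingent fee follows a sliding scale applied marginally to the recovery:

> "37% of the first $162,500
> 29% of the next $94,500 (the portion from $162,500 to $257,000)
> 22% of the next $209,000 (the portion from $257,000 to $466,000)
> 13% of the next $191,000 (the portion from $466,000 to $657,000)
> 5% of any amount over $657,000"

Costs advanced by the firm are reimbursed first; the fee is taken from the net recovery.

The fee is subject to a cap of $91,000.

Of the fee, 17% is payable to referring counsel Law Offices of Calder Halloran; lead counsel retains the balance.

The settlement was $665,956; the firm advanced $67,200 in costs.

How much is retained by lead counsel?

Fee base (net of costs): $665,956 − $67,200 = $598,756
First $162,500 at 37% = $60,125.00
Next $94,500 at 29% = $27,405.00
Next $209,000 at 22% = $45,980.00
Remaining $132,756 at 13% = $17,258.28
Fee: $60,125.00 + $27,405.00 + $45,980.00 + $17,258.28 = $150,768.28
$150,768.28 exceeds the $91,000 cap, so the fee is capped at $91,000.00.
Referral share: 17% of $91,000.00 = $15,470.00; lead counsel retains $91,000.00 − $15,470.00 = $75,530.00.

$75,530.00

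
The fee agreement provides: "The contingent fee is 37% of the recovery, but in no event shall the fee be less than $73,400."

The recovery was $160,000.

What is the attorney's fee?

37% of $160,000 = $59,200.00
That is below the $73,400 minimum, so the minimum applies.

$73,400.00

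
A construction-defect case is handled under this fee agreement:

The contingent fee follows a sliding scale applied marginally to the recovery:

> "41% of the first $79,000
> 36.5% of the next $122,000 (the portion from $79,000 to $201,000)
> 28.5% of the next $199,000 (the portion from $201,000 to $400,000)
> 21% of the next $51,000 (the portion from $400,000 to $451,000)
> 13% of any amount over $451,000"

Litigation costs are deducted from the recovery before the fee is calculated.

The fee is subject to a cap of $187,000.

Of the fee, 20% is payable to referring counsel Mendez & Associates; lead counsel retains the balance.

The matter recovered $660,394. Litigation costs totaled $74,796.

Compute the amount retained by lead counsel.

Fee base (net of costs): $660,394 − $74,796 = $585,598
First $79,000 at 41% = $32,390.00
Next $122,000 at 36.5% = $44,530.00
Next $199,000 at 28.5% = $56,715.00
Next $51,000 at 21% = $10,710.00
Remaining $134,598 at 13% = $17,497.74
Fee: $32,390.00 + $44,530.00 + $56,715.00 + $10,710.00 + $17,497.74 = $161,842.74
$161,842.74 is under the $187,000 cap.
Referral share: 20% of $161,842.74 = $32,368.55; lead counsel retains $161,842.74 − $32,368.55 = $129,474.19.

$129,474.19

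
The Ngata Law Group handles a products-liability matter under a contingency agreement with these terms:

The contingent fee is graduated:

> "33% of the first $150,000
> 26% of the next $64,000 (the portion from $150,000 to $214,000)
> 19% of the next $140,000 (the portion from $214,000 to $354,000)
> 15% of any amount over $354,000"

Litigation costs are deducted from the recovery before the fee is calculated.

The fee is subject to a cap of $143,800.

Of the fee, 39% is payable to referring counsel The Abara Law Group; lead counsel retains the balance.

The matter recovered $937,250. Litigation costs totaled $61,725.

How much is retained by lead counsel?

$87,718.00

Fee base (net of costs): $937,250 − $61,725 = $875,525
First $150,000 at 33% = $49,500.00
Next $64,000 at 26% = $16,640.00
Next $140,000 at 19% = $26,600.00
Remaining $521,525 at 15% = $78,228.75
Fee: $49,500.00 + $16,640.00 + $26,600.00 + $78,228.75 = $170,968.75
$170,968.75 exceeds the $143,800 cap, so the fee is capped at $143,800.00.
Referral share: 39% of $143,800.00 = $56,082.00; lead counsel retains $143,800.00 − $56,082.00 = $87,718.00.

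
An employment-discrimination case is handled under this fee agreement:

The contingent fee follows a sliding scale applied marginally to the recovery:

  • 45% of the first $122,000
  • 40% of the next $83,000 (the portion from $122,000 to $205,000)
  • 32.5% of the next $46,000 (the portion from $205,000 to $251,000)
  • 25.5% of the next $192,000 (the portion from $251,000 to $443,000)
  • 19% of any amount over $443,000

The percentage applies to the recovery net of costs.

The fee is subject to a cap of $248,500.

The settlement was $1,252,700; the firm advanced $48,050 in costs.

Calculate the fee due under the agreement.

$248,500.00

Fee base (net of costs): $1,252,700 − $48,050 = $1,204,650
First $122,000 at 45% = $54,900.00
Next $83,000 at 40% = $33,200.00
Next $46,000 at 32.5% = $14,950.00
Next $192,000 at 25.5% = $48,960.00
Remaining $761,650 at 19% = $144,713.50
Fee: $54,900.00 + $33,200.00 + $14,950.00 + $48,960.00 + $144,713.50 = $296,723.50
$296,723.50 exceeds the $248,500 cap, so the fee is capped at $248,500.00.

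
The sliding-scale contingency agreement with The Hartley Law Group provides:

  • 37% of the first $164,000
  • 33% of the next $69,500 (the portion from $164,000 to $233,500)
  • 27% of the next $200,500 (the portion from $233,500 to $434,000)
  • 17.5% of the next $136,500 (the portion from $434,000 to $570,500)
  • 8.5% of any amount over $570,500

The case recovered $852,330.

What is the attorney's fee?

First $164,000 at 37% = $60,680.00
Next $69,500 at 33% = $22,935.00
Next $200,500 at 27% = $54,135.00
Next $136,500 at 17.5% = $23,887.50
Remaining $281,830 at 8.5% = $23,955.55
Fee: $60,680.00 + $22,935.00 + $54,135.00 + $23,887.50 + $23,955.55 = $185,593.05

$185,593.05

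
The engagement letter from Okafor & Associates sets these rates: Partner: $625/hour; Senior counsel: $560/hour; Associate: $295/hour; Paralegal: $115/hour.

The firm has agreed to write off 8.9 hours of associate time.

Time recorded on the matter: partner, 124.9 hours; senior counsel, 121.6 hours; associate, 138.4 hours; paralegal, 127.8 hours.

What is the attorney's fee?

$199,058.00

Partner: 124.9 × $625 = $78,062.50
Senior counsel: 121.6 × $560 = $68,096.00
Associate: 138.4 × $295 = $40,828.00
Paralegal: 127.8 × $115 = $14,697.00
Subtotal: $201,683.50
Write-off: 8.9 × $295 = $2,625.50
Total: $201,683.50 − $2,625.50 = $199,058.00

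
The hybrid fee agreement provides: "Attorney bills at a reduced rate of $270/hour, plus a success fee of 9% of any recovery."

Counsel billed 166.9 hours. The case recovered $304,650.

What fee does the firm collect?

Hourly: 166.9 × $270 = $45,063.00
Success fee: 9% of $304,650 = $27,418.50
Total: $45,063.00 + $27,418.50 = $72,481.50

$72,481.50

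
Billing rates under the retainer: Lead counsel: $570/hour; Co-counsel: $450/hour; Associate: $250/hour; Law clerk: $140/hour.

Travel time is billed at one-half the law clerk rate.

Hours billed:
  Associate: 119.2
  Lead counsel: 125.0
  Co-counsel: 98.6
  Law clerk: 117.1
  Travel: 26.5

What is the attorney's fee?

Lead counsel: 125.0 × $570 = $71,250.00
Co-counsel: 98.6 × $450 = $44,370.00
Associate: 119.2 × $250 = $29,800.00
Law clerk: 117.1 × $140 = $16,394.00
Subtotal: $71,250.00 + $44,370.00 + $29,800.00 + $16,394.00 = $161,814.00
Travel: 26.5 × ($140 ÷ 2) = 26.5 × $70.00 = $1,855.00
Total: $161,814.00 + $1,855.00 = $163,669.00

$163,669.00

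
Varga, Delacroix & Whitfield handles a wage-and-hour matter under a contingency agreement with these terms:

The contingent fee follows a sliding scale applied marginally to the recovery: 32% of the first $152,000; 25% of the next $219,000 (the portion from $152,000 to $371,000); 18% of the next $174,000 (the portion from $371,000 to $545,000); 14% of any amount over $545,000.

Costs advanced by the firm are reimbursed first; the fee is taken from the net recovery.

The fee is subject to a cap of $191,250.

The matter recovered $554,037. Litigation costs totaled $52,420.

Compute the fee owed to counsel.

$126,901.06

Fee base (net of costs): $554,037 − $52,420 = $501,617
First $152,000 at 32% = $48,640.00
Next $219,000 at 25% = $54,750.00
Remaining $130,617 at 18% = $23,511.06
Fee: $48,640.00 + $54,750.00 + $23,511.06 = $126,901.06
$126,901.06 is under the $191,250 cap.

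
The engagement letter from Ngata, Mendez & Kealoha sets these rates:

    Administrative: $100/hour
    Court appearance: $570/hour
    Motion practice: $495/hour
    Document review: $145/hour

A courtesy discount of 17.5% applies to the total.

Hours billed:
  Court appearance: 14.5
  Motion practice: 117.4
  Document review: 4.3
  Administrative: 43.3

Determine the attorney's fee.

Administrative: 43.3 × $100 = $4,330.00
Court appearance: 14.5 × $570 = $8,265.00
Motion practice: 117.4 × $495 = $58,113.00
Document review: 4.3 × $145 = $623.50
Subtotal: $71,331.50
Less 17.5% discount: −$12,483.01
Total: $71,331.50 − $12,483.01 = $58,848.49

$58,848.49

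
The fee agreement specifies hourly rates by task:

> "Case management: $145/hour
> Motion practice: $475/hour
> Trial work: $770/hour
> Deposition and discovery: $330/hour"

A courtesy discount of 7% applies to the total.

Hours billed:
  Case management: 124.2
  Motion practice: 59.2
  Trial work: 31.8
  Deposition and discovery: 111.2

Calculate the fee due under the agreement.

Case management: 124.2 × $145 = $18,009.00
Motion practice: 59.2 × $475 = $28,120.00
Trial work: 31.8 × $770 = $24,486.00
Deposition and discovery: 111.2 × $330 = $36,696.00
Subtotal: $107,311.00
Less 7% discount: −$7,511.77
Total: $107,311.00 − $7,511.77 = $99,799.23

$99,799.23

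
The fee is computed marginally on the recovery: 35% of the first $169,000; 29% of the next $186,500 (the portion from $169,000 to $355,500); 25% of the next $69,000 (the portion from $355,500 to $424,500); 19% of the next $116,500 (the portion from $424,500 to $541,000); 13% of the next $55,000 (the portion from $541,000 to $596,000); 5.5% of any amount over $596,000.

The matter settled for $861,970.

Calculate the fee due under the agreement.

$174,398.35

First $169,000 at 35% = $59,150.00
Next $186,500 at 29% = $54,085.00
Next $69,000 at 25% = $17,250.00
Next $116,500 at 19% = $22,135.00
Next $55,000 at 13% = $7,150.00
Remaining $265,970 at 5.5% = $14,628.35
Fee: $59,150.00 + $54,085.00 + $17,250.00 + $22,135.00 + $7,150.00 + $14,628.35 = $174,398.35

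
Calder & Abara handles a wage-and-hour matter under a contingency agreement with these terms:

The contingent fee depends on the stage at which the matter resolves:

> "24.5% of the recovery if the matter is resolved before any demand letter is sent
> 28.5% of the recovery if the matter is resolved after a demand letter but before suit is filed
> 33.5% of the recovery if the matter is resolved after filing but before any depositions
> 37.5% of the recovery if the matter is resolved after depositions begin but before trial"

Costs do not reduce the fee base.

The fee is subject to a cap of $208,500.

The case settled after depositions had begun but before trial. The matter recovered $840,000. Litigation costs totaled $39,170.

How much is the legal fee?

$208,500.00

Fee base is the gross recovery, $840,000; costs are reimbursed separately.
The matter settled after depositions had begun but before trial, so the 37.5% rate applies.
$840,000 × 37.5% = $315,000.00
$315,000.00 exceeds the $208,500 cap, so the fee is capped at $208,500.00.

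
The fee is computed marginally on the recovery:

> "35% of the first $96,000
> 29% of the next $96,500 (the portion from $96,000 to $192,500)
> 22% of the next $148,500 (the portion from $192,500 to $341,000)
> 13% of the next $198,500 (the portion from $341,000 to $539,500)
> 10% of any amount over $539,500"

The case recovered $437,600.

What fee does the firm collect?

$106,813.00

First $96,000 at 35% = $33,600.00
Next $96,500 at 29% = $27,985.00
Next $148,500 at 22% = $32,670.00
Remaining $96,600 at 13% = $12,558.00
Fee: $33,600.00 + $27,985.00 + $32,670.00 + $12,558.00 = $106,813.00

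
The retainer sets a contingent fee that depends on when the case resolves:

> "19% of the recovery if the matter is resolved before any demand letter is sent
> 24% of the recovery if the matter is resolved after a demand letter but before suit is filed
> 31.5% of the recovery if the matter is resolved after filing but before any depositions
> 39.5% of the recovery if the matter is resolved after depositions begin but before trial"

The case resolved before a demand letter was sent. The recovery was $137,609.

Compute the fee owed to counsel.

$26,145.71

The matter resolved before a demand letter was sent, so the 19% rate applies.
$137,609 × 19% = $26,145.71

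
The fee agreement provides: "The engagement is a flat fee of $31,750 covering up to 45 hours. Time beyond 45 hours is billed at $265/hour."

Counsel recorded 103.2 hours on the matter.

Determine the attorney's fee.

Flat fee: $31,750.00
Excess hours: 103.2 − 45 = 58.2
Overrun: 58.2 × $265 = $15,423.00
Total: $31,750.00 + $15,423.00 = $47,173.00

$47,173.00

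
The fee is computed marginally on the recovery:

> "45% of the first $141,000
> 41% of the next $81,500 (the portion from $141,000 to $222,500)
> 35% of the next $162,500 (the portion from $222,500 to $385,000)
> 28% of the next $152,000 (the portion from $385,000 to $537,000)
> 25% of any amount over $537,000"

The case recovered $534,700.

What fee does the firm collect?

First $141,000 at 45% = $63,450.00
Next $81,500 at 41% = $33,415.00
Next $162,500 at 35% = $56,875.00
Remaining $149,700 at 28% = $41,916.00
Fee: $63,450.00 + $33,415.00 + $56,875.00 + $41,916.00 = $195,656.00

$195,656.00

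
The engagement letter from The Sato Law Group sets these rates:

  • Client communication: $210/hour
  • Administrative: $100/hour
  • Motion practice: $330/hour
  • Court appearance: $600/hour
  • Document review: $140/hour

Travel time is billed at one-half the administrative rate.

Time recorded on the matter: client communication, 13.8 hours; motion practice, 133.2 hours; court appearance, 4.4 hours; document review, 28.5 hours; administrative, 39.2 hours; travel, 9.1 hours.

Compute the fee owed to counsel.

Client communication: 13.8 × $210 = $2,898.00
Administrative: 39.2 × $100 = $3,920.00
Motion practice: 133.2 × $330 = $43,956.00
Court appearance: 4.4 × $600 = $2,640.00
Document review: 28.5 × $140 = $3,990.00
Subtotal: $2,898.00 + $3,920.00 + $43,956.00 + $2,640.00 + $3,990.00 = $57,404.00
Travel: 9.1 × ($100 ÷ 2) = 9.1 × $50.00 = $455.00
Total: $57,404.00 + $455.00 = $57,859.00

$57,859.00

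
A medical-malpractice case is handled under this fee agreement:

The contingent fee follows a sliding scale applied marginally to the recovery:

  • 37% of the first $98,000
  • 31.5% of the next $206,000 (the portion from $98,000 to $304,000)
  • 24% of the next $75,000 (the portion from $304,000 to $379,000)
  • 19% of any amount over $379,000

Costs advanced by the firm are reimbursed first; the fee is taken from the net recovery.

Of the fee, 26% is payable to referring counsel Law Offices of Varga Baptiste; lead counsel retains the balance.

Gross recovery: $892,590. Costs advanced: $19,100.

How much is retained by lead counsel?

$157,696.29

Fee base (net of costs): $892,590 − $19,100 = $873,490
First $98,000 at 37% = $36,260.00
Next $206,000 at 31.5% = $64,890.00
Next $75,000 at 24% = $18,000.00
Remaining $494,490 at 19% = $93,953.10
Fee: $36,260.00 + $64,890.00 + $18,000.00 + $93,953.10 = $213,103.10
Referral share: 26% of $213,103.10 = $55,406.81; lead counsel retains $213,103.10 − $55,406.81 = $157,696.29.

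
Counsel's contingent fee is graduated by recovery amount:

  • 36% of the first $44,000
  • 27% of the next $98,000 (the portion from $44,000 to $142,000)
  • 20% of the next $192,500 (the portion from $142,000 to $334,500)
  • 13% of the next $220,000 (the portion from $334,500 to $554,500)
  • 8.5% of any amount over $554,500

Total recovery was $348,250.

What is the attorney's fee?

First $44,000 at 36% = $15,840.00
Next $98,000 at 27% = $26,460.00
Next $192,500 at 20% = $38,500.00
Remaining $13,750 at 13% = $1,787.50
Fee: $15,840.00 + $26,460.00 + $38,500.00 + $1,787.50 = $82,587.50

$82,587.50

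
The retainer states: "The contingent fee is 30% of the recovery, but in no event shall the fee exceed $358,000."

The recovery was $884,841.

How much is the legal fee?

30% of $884,841 = $265,452.30
That is under the $358,000 cap.

$265,452.30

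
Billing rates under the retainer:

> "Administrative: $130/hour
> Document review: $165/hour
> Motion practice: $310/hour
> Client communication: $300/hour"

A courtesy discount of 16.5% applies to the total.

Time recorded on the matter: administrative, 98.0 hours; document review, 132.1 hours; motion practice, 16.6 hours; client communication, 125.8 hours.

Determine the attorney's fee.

Administrative: 98.0 × $130 = $12,740.00
Document review: 132.1 × $165 = $21,796.50
Motion practice: 16.6 × $310 = $5,146.00
Client communication: 125.8 × $300 = $37,740.00
Subtotal: $77,422.50
Less 16.5% discount: −$12,774.71
Total: $77,422.50 − $12,774.71 = $64,647.79

$64,647.79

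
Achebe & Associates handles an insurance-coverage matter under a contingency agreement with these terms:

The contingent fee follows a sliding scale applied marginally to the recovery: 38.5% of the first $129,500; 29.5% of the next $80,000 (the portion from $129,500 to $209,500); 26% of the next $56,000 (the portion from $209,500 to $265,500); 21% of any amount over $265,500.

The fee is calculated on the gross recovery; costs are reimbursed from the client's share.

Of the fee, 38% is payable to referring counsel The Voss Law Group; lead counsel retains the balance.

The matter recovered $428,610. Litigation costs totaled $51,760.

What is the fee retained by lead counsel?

$75,807.77

Fee base is the gross recovery, $428,610; costs are reimbursed separately.
First $129,500 at 38.5% = $49,857.50
Next $80,000 at 29.5% = $23,600.00
Next $56,000 at 26% = $14,560.00
Remaining $163,110 at 21% = $34,253.10
Fee: $49,857.50 + $23,600.00 + $14,560.00 + $34,253.10 = $122,270.60
Referral share: 38% of $122,270.60 = $46,462.83; lead counsel retains $122,270.60 − $46,462.83 = $75,807.77.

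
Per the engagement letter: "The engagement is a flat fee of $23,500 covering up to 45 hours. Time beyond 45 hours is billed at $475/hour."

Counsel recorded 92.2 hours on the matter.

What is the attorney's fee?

$45,920.00

Flat fee: $23,500.00
Excess hours: 92.2 − 45 = 47.2
Overrun: 47.2 × $475 = $22,420.00
Total: $23,500.00 + $22,420.00 = $45,920.00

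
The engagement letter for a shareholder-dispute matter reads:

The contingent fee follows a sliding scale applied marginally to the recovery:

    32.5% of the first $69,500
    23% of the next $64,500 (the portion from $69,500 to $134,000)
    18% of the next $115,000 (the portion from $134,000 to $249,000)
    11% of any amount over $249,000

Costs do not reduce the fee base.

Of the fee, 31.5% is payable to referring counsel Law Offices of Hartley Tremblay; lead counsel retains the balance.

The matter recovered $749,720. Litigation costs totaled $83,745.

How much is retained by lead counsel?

Fee base is the gross recovery, $749,720; costs are reimbursed separately.
First $69,500 at 32.5% = $22,587.50
Next $64,500 at 23% = $14,835.00
Next $115,000 at 18% = $20,700.00
Remaining $500,720 at 11% = $55,079.20
Fee: $22,587.50 + $14,835.00 + $20,700.00 + $55,079.20 = $113,201.70
Referral share: 31.5% of $113,201.70 = $35,658.54; lead counsel retains $113,201.70 − $35,658.54 = $77,543.16.

$77,543.16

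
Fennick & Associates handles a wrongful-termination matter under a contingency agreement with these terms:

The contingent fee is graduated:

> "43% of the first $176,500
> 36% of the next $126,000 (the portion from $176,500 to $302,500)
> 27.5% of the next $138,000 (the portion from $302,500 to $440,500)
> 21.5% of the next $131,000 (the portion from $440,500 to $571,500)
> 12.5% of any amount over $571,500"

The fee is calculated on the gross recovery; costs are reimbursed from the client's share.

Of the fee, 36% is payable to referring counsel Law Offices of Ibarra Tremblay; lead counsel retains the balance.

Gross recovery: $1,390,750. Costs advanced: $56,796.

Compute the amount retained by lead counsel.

$185,456.80

Fee base is the gross recovery, $1,390,750; costs are reimbursed separately.
First $176,500 at 43% = $75,895.00
Next $126,000 at 36% = $45,360.00
Next $138,000 at 27.5% = $37,950.00
Next $131,000 at 21.5% = $28,165.00
Remaining $819,250 at 12.5% = $102,406.25
Fee: $75,895.00 + $45,360.00 + $37,950.00 + $28,165.00 + $102,406.25 = $289,776.25
Referral share: 36% of $289,776.25 = $104,319.45; lead counsel retains $289,776.25 − $104,319.45 = $185,456.80.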